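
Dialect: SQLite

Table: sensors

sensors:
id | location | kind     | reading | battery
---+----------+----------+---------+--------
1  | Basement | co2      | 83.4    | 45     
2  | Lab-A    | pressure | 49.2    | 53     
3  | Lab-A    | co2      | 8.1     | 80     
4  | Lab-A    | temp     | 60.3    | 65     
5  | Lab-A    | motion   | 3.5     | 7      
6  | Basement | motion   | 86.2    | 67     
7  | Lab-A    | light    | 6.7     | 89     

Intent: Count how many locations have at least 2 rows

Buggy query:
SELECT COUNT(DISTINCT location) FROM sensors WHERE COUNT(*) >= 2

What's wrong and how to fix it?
Bug: WHERE filters individual rows, not groups, so a group-level COUNT is invalid there

Fix: Use a subquery that GROUPs and filters with HAVING, then count its rows

Corrected query:
SELECT COUNT(*) FROM (SELECT location FROM sensors GROUP BY location HAVING COUNT(*) >= 2)

Result:
COUNT(*)
--------
2       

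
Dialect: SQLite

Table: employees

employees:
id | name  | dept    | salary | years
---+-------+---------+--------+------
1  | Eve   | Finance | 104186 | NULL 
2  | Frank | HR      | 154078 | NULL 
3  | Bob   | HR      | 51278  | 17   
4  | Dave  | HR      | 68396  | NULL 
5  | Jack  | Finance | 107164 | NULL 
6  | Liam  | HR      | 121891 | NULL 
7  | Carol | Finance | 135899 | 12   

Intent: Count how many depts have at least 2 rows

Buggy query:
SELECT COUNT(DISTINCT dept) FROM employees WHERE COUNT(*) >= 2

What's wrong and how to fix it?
Bug: COUNT(*) cannot appear in WHERE; the per-group count doesn't exist yet

Fix: Use a subquery that GROUPs and filters with HAVING, then count its rows

Corrected query:
SELECT COUNT(*) FROM (SELECT dept FROM employees GROUP BY dept HAVING COUNT(*) >= 2)

Result:
COUNT(*)
--------
2       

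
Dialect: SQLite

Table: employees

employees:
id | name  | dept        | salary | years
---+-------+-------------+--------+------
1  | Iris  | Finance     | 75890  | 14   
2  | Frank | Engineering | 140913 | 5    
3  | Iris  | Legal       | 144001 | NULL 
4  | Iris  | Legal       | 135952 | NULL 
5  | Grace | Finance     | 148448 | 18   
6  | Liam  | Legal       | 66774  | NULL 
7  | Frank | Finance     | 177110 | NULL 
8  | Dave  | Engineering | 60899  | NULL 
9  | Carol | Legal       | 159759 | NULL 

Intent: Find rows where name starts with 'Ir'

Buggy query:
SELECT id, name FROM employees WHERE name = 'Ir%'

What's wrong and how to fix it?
Bug: '=' compares the literal string including the % character; pattern matching needs LIKE

Fix: Use LIKE for wildcard pattern matching

Corrected query:
SELECT id, name FROM employees WHERE name LIKE 'Ir%'

Result:
id | name
---+-----
1  | Iris
3  | Iris
4  | Iris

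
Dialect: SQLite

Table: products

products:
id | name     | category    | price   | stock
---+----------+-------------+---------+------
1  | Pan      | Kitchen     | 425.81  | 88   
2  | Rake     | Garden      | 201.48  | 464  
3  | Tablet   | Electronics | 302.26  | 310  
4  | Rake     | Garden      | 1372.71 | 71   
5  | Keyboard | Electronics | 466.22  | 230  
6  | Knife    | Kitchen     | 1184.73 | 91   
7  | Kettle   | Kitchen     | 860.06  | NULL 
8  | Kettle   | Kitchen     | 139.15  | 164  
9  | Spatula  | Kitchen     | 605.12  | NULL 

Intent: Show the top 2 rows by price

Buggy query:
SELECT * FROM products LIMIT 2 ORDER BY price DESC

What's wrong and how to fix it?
Bug: ORDER BY cannot follow LIMIT; LIMIT is the final clause

Fix: Sort with ORDER BY, then apply LIMIT

Corrected query:
SELECT * FROM products ORDER BY price DESC LIMIT 2

Result:
id | name  | category | price   | stock
---+-------+----------+---------+------
4  | Rake  | Garden   | 1372.71 | 71   
6  | Knife | Kitchen  | 1184.73 | 91   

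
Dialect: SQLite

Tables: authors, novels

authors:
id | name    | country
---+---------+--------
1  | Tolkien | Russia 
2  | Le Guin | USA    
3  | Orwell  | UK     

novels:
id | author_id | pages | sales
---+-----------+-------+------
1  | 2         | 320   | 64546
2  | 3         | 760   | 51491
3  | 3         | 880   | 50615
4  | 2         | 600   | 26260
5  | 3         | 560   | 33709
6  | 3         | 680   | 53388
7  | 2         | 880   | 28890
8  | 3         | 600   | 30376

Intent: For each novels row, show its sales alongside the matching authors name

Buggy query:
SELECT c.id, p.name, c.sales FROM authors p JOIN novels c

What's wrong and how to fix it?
Bug: JOIN with no ON clause produces a cartesian product; every novels row pairs with every authors row

Fix: Add ON c.author_id = p.id to the JOIN

Corrected query:
SELECT c.id, p.name, c.sales FROM authors p JOIN novels c ON c.author_id = p.id

Result:
id | name    | sales
---+---------+------
1  | Le Guin | 64546
2  | Orwell  | 51491
3  | Orwell  | 50615
4  | Le Guin | 26260
5  | Orwell  | 33709
6  | Orwell  | 53388
7  | Le Guin | 28890
8  | Orwell  | 30376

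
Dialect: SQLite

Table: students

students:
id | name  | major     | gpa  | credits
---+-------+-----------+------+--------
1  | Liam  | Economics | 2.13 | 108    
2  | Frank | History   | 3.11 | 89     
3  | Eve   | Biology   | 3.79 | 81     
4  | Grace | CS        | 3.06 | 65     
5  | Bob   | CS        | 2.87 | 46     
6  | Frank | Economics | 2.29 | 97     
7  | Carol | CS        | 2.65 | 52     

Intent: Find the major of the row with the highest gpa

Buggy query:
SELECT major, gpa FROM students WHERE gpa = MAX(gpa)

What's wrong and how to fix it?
Bug: WHERE is evaluated per row; an aggregate over the whole table isn't defined there

Fix: Use a subquery: WHERE gpa = (SELECT MAX(gpa) FROM students)

Corrected query:
SELECT major, gpa FROM students WHERE gpa = (SELECT MAX(gpa) FROM students)

Result:
major   | gpa 
--------+-----
Biology | 3.79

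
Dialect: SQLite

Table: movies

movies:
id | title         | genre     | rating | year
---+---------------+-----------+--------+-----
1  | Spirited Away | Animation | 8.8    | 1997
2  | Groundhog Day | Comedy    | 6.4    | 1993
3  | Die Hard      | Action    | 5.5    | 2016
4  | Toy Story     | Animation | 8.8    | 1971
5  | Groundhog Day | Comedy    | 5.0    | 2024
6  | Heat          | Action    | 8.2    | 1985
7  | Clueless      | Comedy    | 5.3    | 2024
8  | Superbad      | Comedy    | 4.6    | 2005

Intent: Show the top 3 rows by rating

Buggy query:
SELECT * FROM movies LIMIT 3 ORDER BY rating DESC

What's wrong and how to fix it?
Bug: ORDER BY cannot follow LIMIT; LIMIT is the final clause

Fix: Swap the clauses: ORDER BY first, then LIMIT

Corrected query:
SELECT * FROM movies ORDER BY rating DESC LIMIT 3

Result:
id | title         | genre     | rating | year
---+---------------+-----------+--------+-----
1  | Spirited Away | Animation | 8.8    | 1997
4  | Toy Story     | Animation | 8.8    | 1971
6  | Heat          | Action    | 8.2    | 1985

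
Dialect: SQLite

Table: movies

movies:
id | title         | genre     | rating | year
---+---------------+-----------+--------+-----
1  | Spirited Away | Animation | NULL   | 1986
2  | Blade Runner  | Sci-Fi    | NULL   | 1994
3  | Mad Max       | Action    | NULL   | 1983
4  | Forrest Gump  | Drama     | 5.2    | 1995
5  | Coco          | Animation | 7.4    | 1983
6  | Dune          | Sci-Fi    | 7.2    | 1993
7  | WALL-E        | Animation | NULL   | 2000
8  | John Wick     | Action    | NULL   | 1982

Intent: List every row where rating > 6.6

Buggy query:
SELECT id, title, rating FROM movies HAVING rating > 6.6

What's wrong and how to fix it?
Bug: This is a non-aggregate query (no GROUP BY, no aggregates), so in SQLite the HAVING clause is invalid here; a row-level condition belongs in WHERE

Fix: Use WHERE for row-level filtering

Corrected query:
SELECT id, title, rating FROM movies WHERE rating > 6.6

Result:
id | title | rating
---+-------+-------
5  | Coco  | 7.4   
6  | Dune  | 7.2   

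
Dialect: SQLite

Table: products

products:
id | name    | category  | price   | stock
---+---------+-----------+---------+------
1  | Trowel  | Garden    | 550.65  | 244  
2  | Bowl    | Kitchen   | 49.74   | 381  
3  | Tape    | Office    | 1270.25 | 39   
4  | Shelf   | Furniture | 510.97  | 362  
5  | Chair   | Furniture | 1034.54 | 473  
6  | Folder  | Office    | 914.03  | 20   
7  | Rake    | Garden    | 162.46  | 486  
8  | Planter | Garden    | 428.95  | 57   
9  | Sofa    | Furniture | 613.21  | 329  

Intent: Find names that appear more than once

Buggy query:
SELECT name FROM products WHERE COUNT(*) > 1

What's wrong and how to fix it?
Bug: WHERE can't reference COUNT(*); aggregates are computed after WHERE

Fix: Group first, then use HAVING for the count condition

Corrected query:
SELECT name FROM products GROUP BY name HAVING COUNT(*) > 1

Result:
(no rows)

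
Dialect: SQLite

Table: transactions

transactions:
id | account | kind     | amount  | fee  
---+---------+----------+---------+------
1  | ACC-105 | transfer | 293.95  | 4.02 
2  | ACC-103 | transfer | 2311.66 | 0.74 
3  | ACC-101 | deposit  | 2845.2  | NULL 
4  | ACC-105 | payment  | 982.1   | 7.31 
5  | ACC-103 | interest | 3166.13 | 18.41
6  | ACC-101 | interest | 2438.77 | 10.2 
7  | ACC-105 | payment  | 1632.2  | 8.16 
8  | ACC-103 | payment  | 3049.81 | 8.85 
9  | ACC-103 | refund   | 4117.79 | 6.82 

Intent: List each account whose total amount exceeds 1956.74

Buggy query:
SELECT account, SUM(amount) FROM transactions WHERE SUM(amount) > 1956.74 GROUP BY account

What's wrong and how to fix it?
Bug: Aggregate functions cannot appear in a WHERE clause

Fix: Move the aggregate condition to a HAVING clause

Corrected query:
SELECT account, SUM(amount) FROM transactions GROUP BY account HAVING SUM(amount) > 1956.74

Result:
account | SUM(amount)
--------+------------
ACC-101 | 5283.97    
ACC-103 | 12645.39   
ACC-105 | 2908.25    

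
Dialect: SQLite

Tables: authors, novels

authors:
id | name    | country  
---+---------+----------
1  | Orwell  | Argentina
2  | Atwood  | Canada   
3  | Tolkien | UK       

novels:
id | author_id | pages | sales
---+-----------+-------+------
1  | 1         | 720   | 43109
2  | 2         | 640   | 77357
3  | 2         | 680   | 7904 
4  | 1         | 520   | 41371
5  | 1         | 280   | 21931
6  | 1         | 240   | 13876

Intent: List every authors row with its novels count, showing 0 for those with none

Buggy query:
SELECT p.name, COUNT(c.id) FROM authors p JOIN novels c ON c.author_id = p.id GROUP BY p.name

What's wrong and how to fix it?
Bug: An inner join excludes parents with zero children

Fix: Use LEFT JOIN so parents without children still appear (COUNT(c.id) gives 0)

Corrected query:
SELECT p.name, COUNT(c.id) FROM authors p LEFT JOIN novels c ON c.author_id = p.id GROUP BY p.name

Result:
name    | COUNT(c.id)
--------+------------
Atwood  | 2          
Orwell  | 4          
Tolkien | 0          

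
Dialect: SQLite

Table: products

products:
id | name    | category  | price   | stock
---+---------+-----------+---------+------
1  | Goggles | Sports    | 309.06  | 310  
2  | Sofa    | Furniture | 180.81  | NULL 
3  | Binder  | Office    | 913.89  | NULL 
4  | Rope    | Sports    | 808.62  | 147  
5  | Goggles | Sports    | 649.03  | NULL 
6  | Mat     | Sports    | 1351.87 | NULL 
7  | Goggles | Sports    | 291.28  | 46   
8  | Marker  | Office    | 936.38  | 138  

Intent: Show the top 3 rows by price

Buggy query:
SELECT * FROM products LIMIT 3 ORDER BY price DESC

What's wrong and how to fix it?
Bug: LIMIT must come after ORDER BY

Fix: Swap the clauses: ORDER BY first, then LIMIT

Corrected query:
SELECT * FROM products ORDER BY price DESC LIMIT 3

Result:
id | name   | category | price   | stock
---+--------+----------+---------+------
6  | Mat    | Sports   | 1351.87 | NULL 
8  | Marker | Office   | 936.38  | 138  
3  | Binder | Office   | 913.89  | NULL 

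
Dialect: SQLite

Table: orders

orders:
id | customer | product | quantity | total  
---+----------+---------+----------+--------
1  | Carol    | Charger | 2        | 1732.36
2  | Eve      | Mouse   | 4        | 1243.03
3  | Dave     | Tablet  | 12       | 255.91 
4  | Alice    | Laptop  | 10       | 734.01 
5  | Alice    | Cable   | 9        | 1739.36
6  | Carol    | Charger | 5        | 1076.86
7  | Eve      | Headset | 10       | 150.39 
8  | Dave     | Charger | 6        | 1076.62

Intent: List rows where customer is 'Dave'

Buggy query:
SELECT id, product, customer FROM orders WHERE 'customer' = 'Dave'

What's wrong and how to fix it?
Bug: Single quotes denote string literals in SQL; the column name is being compared as a constant string

Fix: Remove the quotes around the column name (or use double quotes for an identifier)

Corrected query:
SELECT id, product, customer FROM orders WHERE customer = 'Dave'

Result:
id | product | customer
---+---------+---------
3  | Tablet  | Dave    
8  | Charger | Dave    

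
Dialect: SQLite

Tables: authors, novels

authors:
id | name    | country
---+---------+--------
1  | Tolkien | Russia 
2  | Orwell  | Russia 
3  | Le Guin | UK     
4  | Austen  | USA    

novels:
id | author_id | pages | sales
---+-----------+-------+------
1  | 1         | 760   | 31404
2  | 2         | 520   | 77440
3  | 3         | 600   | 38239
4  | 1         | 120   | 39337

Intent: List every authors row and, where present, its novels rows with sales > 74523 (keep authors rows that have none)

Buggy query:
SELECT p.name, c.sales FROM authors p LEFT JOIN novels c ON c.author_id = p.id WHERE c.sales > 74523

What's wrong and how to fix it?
Bug: A WHERE condition on the right-hand table after LEFT JOIN drops unmatched parents

Fix: Move the right-table condition into the ON clause so unmatched parents are kept

Corrected query:
SELECT p.name, c.sales FROM authors p LEFT JOIN novels c ON c.author_id = p.id AND c.sales > 74523

Result:
name    | sales
--------+------
Tolkien | NULL 
Orwell  | 77440
Le Guin | NULL 
Austen  | NULL 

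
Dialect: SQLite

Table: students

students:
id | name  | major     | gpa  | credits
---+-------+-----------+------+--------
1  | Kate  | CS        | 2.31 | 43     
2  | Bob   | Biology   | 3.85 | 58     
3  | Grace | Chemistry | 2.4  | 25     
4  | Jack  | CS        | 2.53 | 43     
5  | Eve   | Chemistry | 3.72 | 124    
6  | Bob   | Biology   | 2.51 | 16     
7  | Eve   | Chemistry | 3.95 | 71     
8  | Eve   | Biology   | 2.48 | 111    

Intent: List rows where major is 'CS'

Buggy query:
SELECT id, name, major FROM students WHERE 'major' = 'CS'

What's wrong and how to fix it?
Bug: Single quotes denote string literals in SQL; the column name is being compared as a constant string

Fix: Reference the column as major without single quotes

Corrected query:
SELECT id, name, major FROM students WHERE major = 'CS'

Result:
id | name | major
---+------+------
1  | Kate | CS   
4  | Jack | CS   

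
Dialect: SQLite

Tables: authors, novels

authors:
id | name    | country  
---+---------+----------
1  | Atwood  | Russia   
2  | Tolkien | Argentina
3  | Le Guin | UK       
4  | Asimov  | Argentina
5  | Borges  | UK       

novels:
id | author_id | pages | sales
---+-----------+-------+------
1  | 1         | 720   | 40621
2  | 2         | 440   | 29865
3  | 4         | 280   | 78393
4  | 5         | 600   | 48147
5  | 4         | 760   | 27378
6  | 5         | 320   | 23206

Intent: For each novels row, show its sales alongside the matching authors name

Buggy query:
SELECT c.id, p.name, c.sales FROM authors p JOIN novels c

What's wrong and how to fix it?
Bug: JOIN with no ON clause produces a cartesian product; every novels row pairs with every authors row

Fix: Add ON c.author_id = p.id to the JOIN

Corrected query:
SELECT c.id, p.name, c.sales FROM authors p JOIN novels c ON c.author_id = p.id

Result:
id | name    | sales
---+---------+------
1  | Atwood  | 40621
2  | Tolkien | 29865
3  | Asimov  | 78393
4  | Borges  | 48147
5  | Asimov  | 27378
6  | Borges  | 23206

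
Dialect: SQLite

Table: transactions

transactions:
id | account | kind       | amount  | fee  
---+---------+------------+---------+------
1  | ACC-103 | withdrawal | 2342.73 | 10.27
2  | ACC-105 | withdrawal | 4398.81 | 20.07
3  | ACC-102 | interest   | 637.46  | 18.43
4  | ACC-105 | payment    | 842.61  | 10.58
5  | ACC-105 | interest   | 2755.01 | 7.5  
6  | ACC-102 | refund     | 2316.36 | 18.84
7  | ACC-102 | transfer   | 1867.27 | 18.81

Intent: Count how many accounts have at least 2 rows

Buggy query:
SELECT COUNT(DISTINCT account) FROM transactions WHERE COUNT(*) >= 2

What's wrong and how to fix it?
Bug: COUNT(*) cannot appear in WHERE; the per-group count doesn't exist yet

Fix: Use a subquery that GROUPs and filters with HAVING, then count its rows

Corrected query:
SELECT COUNT(*) FROM (SELECT account FROM transactions GROUP BY account HAVING COUNT(*) >= 2)

Result:
COUNT(*)
--------
2       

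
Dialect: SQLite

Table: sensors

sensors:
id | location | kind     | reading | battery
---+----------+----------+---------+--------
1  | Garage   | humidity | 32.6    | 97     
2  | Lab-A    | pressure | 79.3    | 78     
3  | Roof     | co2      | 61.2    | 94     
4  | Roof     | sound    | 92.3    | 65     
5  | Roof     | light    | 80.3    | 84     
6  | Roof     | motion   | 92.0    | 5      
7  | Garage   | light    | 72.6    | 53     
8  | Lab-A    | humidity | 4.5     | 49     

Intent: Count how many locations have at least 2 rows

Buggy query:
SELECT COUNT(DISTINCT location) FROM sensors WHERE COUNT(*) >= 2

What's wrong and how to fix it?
Bug: COUNT(*) cannot appear in WHERE; the per-group count doesn't exist yet

Fix: Group first with HAVING COUNT(*) >= 2, then COUNT the resulting groups

Corrected query:
SELECT COUNT(*) FROM (SELECT location FROM sensors GROUP BY location HAVING COUNT(*) >= 2)

Result:
COUNT(*)
--------
3       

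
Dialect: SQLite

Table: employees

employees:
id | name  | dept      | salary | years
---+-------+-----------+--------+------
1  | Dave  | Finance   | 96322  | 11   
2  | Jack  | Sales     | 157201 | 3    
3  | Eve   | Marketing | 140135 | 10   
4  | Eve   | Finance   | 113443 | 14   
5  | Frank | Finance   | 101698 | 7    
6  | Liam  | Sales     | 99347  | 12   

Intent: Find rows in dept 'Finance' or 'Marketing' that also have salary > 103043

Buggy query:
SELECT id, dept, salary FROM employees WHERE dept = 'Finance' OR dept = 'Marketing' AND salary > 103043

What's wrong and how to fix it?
Bug: AND binds tighter than OR, so this parses as dept = 'Finance' OR (dept = 'Marketing' AND salary > 103043)

Fix: Add parentheses around the OR so the AND applies to both alternatives

Corrected query:
SELECT id, dept, salary FROM employees WHERE (dept = 'Finance' OR dept = 'Marketing') AND salary > 103043

Result:
id | dept      | salary
---+-----------+-------
3  | Marketing | 140135
4  | Finance   | 113443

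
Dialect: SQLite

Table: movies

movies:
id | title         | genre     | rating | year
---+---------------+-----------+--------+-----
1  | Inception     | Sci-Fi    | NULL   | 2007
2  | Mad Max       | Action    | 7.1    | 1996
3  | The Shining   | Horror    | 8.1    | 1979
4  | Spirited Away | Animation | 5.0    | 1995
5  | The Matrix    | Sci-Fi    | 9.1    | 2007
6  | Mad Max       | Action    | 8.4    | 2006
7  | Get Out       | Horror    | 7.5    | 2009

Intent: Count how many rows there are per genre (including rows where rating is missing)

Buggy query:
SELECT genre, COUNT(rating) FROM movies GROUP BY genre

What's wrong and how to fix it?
Bug: COUNT(rating) skips NULLs, so groups with missing rating are undercounted

Fix: Replace COUNT(rating) with COUNT(*)

Corrected query:
SELECT genre, COUNT(*) FROM movies GROUP BY genre

Result:
genre     | COUNT(*)
----------+---------
Action    | 2       
Animation | 1       
Horror    | 2       
Sci-Fi    | 2       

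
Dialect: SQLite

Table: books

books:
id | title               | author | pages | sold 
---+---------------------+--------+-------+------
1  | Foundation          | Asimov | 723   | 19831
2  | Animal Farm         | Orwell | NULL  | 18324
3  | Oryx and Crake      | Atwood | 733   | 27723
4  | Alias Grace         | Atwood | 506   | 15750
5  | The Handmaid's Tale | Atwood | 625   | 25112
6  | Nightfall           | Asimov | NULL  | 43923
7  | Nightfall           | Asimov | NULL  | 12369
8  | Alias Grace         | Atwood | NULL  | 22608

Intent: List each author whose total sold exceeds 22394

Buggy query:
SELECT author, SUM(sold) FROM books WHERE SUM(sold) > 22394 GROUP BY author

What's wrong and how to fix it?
Bug: WHERE runs before GROUP BY, so aggregates aren't available there

Fix: Move the aggregate condition to a HAVING clause

Corrected query:
SELECT author, SUM(sold) FROM books GROUP BY author HAVING SUM(sold) > 22394

Result:
author | SUM(sold)
-------+----------
Asimov | 76123    
Atwood | 91193    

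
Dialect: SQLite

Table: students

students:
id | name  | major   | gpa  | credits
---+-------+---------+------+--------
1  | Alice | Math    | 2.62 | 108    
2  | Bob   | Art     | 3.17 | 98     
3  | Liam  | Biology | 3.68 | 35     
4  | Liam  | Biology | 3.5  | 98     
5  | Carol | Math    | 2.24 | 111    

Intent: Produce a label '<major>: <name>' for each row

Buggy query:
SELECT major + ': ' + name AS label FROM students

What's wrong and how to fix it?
Bug: '+' is numeric addition; on text columns SQLite converts them to 0 instead of concatenating

Fix: Replace + with || to concatenate text

Corrected query:
SELECT major || ': ' || name AS label FROM students

Result:
label        
-------------
Math: Alice  
Art: Bob     
Biology: Liam
Biology: Liam
Math: Carol  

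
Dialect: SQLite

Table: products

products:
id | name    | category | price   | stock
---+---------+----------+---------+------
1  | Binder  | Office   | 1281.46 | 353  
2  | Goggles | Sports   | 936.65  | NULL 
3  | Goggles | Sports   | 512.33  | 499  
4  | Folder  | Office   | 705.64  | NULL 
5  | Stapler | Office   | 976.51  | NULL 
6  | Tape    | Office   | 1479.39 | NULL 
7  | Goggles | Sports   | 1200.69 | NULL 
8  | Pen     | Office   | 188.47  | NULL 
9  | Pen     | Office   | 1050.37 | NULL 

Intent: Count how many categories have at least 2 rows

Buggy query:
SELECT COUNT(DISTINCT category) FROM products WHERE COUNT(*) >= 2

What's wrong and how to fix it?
Bug: WHERE filters individual rows, not groups, so a group-level COUNT is invalid there

Fix: Group first with HAVING COUNT(*) >= 2, then COUNT the resulting groups

Corrected query:
SELECT COUNT(*) FROM (SELECT category FROM products GROUP BY category HAVING COUNT(*) >= 2)

Result:
COUNT(*)
--------
2       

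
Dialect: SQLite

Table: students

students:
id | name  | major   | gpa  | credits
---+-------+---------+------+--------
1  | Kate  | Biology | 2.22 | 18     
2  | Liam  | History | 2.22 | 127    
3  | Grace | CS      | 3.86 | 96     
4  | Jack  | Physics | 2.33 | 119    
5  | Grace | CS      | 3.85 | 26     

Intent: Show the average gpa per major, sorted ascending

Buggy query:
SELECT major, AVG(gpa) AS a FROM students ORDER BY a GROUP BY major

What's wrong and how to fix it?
Bug: ORDER BY appears before GROUP BY; SQL clause order requires GROUP BY first

Fix: Reorder: SELECT … FROM … GROUP BY … ORDER BY …

Corrected query:
SELECT major, AVG(gpa) AS a FROM students GROUP BY major ORDER BY a

Result:
major   | a    
--------+------
Biology | 2.22 
History | 2.22 
Physics | 2.33 
CS      | 3.855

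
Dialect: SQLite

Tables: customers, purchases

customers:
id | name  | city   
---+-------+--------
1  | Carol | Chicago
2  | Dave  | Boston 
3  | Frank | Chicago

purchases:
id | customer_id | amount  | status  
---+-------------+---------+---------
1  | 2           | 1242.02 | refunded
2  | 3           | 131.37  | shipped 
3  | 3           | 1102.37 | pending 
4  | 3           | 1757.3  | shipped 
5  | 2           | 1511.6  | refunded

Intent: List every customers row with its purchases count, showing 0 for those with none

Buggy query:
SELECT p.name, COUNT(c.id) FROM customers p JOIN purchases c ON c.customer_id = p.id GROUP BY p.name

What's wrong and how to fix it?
Bug: An inner join excludes parents with zero children

Fix: Switch to LEFT JOIN to retain unmatched parent rows

Corrected query:
SELECT p.name, COUNT(c.id) FROM customers p LEFT JOIN purchases c ON c.customer_id = p.id GROUP BY p.name

Result:
name  | COUNT(c.id)
------+------------
Carol | 0          
Dave  | 2          
Frank | 3          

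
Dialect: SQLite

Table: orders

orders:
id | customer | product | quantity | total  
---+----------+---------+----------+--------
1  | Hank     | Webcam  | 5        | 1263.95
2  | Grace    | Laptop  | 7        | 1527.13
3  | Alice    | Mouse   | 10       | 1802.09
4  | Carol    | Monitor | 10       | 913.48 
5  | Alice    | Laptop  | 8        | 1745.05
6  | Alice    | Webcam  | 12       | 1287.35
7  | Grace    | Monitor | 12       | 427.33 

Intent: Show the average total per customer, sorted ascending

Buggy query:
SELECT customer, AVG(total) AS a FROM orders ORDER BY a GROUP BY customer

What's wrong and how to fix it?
Bug: ORDER BY appears before GROUP BY; SQL clause order requires GROUP BY first

Fix: Reorder: SELECT … FROM … GROUP BY … ORDER BY …

Corrected query:
SELECT customer, AVG(total) AS a FROM orders GROUP BY customer ORDER BY a

Result:
customer | a          
---------+------------
Carol    | 913.48     
Grace    | 977.23     
Hank     | 1263.95    
Alice    | 1611.496667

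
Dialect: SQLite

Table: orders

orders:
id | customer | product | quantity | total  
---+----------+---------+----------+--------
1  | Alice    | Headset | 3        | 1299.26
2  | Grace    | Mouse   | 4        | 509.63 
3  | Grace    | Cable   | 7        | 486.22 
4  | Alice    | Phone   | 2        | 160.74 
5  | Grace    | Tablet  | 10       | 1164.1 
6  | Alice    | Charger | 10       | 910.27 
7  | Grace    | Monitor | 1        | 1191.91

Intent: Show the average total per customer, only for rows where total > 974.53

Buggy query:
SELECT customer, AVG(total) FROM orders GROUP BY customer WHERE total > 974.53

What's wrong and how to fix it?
Bug: Row-level WHERE must come before GROUP BY in the clause order

Fix: Move the WHERE clause before GROUP BY

Corrected query:
SELECT customer, AVG(total) FROM orders WHERE total > 974.53 GROUP BY customer

Result:
customer | AVG(total)
---------+-----------
Alice    | 1299.26   
Grace    | 1178.005  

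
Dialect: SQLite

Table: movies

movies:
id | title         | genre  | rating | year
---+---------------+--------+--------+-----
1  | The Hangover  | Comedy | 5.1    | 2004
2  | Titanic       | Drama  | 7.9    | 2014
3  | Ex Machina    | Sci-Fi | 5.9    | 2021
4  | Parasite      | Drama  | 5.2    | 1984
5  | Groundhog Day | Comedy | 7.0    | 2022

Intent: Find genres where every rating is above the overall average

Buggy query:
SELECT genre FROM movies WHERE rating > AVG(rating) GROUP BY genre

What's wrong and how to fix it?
Bug: AVG() is an aggregate; it can't sit directly in WHERE

Fix: Use a subquery for AVG and a HAVING MIN(...) filter so the condition holds for every row in the group

Corrected query:
SELECT genre FROM movies GROUP BY genre HAVING MIN(rating) > (SELECT AVG(rating) FROM movies)

Result:
(no rows)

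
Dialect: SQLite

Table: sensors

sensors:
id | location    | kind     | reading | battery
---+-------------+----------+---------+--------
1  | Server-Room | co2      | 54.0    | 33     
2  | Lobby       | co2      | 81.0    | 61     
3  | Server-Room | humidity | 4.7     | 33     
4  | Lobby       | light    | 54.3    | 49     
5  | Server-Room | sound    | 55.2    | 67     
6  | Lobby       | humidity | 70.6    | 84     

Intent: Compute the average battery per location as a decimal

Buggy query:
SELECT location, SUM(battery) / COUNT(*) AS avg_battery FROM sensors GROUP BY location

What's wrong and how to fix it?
Bug: Both operands are integers, so '/' performs integer division and truncates

Fix: Cast one side to REAL so the division keeps the fractional part

Corrected query:
SELECT location, SUM(battery) * 1.0 / COUNT(*) AS avg_battery FROM sensors GROUP BY location

Result:
location    | avg_battery
------------+------------
Lobby       | 64.666667  
Server-Room | 44.333333  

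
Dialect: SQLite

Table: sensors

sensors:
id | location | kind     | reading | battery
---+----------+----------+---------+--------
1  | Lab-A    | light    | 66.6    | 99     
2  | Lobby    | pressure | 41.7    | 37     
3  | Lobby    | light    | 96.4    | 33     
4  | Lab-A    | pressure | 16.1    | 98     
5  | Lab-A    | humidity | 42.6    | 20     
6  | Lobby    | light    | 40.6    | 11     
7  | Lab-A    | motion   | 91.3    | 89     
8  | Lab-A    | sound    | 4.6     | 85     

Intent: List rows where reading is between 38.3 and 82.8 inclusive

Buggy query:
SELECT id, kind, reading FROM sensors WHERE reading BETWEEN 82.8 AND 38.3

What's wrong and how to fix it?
Bug: The bounds are reversed; BETWEEN a AND b requires a <= b to match anything

Fix: Swap the bounds so the smaller value comes first

Corrected query:
SELECT id, kind, reading FROM sensors WHERE reading BETWEEN 38.3 AND 82.8

Result:
id | kind     | reading
---+----------+--------
1  | light    | 66.6   
2  | pressure | 41.7   
5  | humidity | 42.6   
6  | light    | 40.6   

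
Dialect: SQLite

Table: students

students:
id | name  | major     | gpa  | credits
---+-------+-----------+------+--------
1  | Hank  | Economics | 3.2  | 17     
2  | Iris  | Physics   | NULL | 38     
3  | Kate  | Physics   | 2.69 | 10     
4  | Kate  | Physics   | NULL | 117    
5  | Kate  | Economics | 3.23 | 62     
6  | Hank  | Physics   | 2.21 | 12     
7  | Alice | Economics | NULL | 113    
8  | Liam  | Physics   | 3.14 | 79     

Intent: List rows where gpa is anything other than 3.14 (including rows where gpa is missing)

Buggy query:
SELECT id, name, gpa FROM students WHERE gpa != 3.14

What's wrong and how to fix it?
Bug: Inequality against NULL is unknown, not true; rows with NULL are dropped

Fix: Add an explicit OR gpa IS NULL to include the missing-value rows

Corrected query:
SELECT id, name, gpa FROM students WHERE gpa != 3.14 OR gpa IS NULL

Result:
id | name  | gpa 
---+-------+-----
1  | Hank  | 3.2 
2  | Iris  | NULL
3  | Kate  | 2.69
4  | Kate  | NULL
5  | Kate  | 3.23
6  | Hank  | 2.21
7  | Alice | NULL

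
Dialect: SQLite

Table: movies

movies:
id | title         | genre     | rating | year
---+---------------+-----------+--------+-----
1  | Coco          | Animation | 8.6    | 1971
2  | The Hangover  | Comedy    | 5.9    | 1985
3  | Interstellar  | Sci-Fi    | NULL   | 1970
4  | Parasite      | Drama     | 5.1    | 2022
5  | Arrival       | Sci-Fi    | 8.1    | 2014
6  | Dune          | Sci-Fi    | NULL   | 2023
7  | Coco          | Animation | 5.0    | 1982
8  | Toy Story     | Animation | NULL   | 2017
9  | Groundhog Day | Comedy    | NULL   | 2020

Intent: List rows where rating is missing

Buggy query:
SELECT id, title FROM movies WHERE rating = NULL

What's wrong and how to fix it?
Bug: Comparing to NULL with '=' never matches; NULL = NULL is unknown, not true

Fix: Use IS NULL to test for NULL

Corrected query:
SELECT id, title FROM movies WHERE rating IS NULL

Result:
id | title        
---+--------------
3  | Interstellar 
6  | Dune         
8  | Toy Story    
9  | Groundhog Day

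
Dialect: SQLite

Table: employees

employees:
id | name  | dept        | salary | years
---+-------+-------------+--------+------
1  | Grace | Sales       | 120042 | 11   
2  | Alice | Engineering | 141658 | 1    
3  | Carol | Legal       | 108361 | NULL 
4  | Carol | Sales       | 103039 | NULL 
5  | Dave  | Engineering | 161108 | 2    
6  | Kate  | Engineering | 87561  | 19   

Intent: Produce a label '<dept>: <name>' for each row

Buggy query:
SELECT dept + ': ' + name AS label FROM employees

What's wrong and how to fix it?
Bug: SQLite uses || for string concatenation; + coerces text to numbers (yielding 0)

Fix: Use the || operator for string concatenation

Corrected query:
SELECT dept || ': ' || name AS label FROM employees

Result:
label             
------------------
Sales: Grace      
Engineering: Alice
Legal: Carol      
Sales: Carol      
Engineering: Dave 
Engineering: Kate 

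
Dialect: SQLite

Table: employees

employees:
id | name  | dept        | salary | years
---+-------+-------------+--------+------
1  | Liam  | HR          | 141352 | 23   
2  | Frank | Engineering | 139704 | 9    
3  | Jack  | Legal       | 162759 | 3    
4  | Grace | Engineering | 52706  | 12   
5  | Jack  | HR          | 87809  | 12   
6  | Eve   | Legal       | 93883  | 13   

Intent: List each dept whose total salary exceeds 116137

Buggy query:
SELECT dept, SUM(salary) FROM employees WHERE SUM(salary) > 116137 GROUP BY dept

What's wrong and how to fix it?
Bug: SUM(salary) is an aggregate, but WHERE filters rows before aggregation

Fix: Move the aggregate condition to a HAVING clause

Corrected query:
SELECT dept, SUM(salary) FROM employees GROUP BY dept HAVING SUM(salary) > 116137

Result:
dept        | SUM(salary)
------------+------------
Engineering | 192410     
HR          | 229161     
Legal       | 256642     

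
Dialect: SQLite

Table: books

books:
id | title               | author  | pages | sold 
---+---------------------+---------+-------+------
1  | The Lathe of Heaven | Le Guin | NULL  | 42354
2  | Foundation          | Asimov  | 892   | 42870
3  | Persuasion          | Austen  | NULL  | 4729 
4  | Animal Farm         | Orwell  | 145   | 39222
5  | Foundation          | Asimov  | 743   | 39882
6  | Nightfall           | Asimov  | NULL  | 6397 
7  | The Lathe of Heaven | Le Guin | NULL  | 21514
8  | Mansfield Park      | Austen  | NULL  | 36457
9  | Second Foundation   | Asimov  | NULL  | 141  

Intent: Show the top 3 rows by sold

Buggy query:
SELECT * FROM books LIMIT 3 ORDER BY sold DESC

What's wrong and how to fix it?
Bug: ORDER BY cannot follow LIMIT; LIMIT is the final clause

Fix: Sort with ORDER BY, then apply LIMIT

Corrected query:
SELECT * FROM books ORDER BY sold DESC LIMIT 3

Result:
id | title               | author  | pages | sold 
---+---------------------+---------+-------+------
2  | Foundation          | Asimov  | 892   | 42870
1  | The Lathe of Heaven | Le Guin | NULL  | 42354
5  | Foundation          | Asimov  | 743   | 39882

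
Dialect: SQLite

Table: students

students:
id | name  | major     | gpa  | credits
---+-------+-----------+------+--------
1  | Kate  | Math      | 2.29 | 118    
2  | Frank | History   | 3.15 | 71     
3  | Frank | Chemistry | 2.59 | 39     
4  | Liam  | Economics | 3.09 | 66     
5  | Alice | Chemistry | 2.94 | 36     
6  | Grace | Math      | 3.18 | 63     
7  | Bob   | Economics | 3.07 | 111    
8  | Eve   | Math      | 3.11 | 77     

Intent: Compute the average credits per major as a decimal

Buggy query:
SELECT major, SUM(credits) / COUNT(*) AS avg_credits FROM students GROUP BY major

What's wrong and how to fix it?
Bug: Both operands are integers, so '/' performs integer division and truncates

Fix: Multiply by 1.0 (or CAST to REAL) to force floating-point division

Corrected query:
SELECT major, SUM(credits) * 1.0 / COUNT(*) AS avg_credits FROM students GROUP BY major

Result:
major     | avg_credits
----------+------------
Chemistry | 37.5       
Economics | 88.5       
History   | 71         
Math      | 86         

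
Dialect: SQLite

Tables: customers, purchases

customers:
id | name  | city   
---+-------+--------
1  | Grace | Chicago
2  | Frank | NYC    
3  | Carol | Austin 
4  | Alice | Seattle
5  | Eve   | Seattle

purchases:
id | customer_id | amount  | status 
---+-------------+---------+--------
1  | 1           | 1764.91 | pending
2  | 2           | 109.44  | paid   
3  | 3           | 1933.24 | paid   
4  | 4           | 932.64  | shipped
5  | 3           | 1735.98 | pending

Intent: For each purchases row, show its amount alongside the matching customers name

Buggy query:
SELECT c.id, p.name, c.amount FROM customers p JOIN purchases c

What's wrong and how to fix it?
Bug: JOIN with no ON clause produces a cartesian product; every purchases row pairs with every customers row

Fix: Add ON c.customer_id = p.id to the JOIN

Corrected query:
SELECT c.id, p.name, c.amount FROM customers p JOIN purchases c ON c.customer_id = p.id

Result:
id | name  | amount 
---+-------+--------
1  | Grace | 1764.91
2  | Frank | 109.44 
3  | Carol | 1933.24
4  | Alice | 932.64 
5  | Carol | 1735.98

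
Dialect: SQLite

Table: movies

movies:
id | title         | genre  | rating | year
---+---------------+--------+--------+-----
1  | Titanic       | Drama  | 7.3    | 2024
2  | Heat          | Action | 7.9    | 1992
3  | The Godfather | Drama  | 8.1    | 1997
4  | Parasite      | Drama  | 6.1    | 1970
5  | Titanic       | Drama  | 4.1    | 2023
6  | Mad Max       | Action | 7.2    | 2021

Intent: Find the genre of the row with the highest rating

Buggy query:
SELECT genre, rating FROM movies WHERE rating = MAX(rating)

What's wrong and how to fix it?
Bug: MAX(rating) is an aggregate and cannot be used directly in WHERE

Fix: Use a subquery: WHERE rating = (SELECT MAX(rating) FROM movies)

Corrected query:
SELECT genre, rating FROM movies WHERE rating = (SELECT MAX(rating) FROM movies)

Result:
genre | rating
------+-------
Drama | 8.1   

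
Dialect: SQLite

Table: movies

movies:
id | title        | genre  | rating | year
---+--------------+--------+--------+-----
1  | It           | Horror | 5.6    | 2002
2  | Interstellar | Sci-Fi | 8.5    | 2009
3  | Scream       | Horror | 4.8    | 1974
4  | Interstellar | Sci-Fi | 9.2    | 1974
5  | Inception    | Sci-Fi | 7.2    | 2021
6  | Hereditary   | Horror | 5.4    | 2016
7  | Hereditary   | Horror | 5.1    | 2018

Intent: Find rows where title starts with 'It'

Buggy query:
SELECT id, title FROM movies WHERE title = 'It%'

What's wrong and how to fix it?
Bug: Wildcards only work with LIKE; '=' treats '%' as a literal character

Fix: Replace '=' with LIKE so 'It%' is treated as a pattern

Corrected query:
SELECT id, title FROM movies WHERE title LIKE 'It%'

Result:
id | title
---+------
1  | It   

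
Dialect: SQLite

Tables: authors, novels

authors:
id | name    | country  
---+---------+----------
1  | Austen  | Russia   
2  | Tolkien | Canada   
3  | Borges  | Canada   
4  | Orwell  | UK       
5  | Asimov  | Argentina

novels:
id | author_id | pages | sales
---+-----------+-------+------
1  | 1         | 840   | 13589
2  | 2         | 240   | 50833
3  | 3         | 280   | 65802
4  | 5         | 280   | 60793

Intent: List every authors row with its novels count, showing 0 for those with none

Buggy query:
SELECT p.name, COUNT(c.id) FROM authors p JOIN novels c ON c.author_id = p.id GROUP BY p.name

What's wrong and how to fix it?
Bug: An inner join excludes parents with zero children

Fix: Use LEFT JOIN so parents without children still appear (COUNT(c.id) gives 0)

Corrected query:
SELECT p.name, COUNT(c.id) FROM authors p LEFT JOIN novels c ON c.author_id = p.id GROUP BY p.name

Result:
name    | COUNT(c.id)
--------+------------
Asimov  | 1          
Austen  | 1          
Borges  | 1          
Orwell  | 0          
Tolkien | 1          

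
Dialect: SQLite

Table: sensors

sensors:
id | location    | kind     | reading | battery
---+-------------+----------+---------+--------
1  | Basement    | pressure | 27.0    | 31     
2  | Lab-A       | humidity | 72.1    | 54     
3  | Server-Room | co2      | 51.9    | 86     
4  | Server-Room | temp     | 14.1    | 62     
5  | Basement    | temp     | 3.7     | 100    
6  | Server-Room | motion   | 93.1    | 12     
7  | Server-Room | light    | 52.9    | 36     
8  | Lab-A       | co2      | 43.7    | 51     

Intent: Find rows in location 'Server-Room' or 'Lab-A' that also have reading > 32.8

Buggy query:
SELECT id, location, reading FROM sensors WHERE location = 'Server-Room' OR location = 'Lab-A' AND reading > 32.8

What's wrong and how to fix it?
Bug: AND binds tighter than OR, so this parses as location = 'Server-Room' OR (location = 'Lab-A' AND reading > 32.8)

Fix: Add parentheses around the OR so the AND applies to both alternatives

Corrected query:
SELECT id, location, reading FROM sensors WHERE (location = 'Server-Room' OR location = 'Lab-A') AND reading > 32.8

Result:
id | location    | reading
---+-------------+--------
2  | Lab-A       | 72.1   
3  | Server-Room | 51.9   
6  | Server-Room | 93.1   
7  | Server-Room | 52.9   
8  | Lab-A       | 43.7   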